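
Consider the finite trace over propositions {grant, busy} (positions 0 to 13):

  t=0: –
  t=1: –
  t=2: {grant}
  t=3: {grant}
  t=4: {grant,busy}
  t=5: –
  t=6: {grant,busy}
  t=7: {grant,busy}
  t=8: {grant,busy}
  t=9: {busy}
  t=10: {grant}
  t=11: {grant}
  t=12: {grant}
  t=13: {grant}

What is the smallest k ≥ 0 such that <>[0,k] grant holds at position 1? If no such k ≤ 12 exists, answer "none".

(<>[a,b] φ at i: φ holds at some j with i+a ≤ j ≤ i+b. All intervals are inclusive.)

1

Scan j = 1,2,… for grant:
  j=1: fails
  j=2: holds
First hit at j=2, so smallest k = 2-1 = 1.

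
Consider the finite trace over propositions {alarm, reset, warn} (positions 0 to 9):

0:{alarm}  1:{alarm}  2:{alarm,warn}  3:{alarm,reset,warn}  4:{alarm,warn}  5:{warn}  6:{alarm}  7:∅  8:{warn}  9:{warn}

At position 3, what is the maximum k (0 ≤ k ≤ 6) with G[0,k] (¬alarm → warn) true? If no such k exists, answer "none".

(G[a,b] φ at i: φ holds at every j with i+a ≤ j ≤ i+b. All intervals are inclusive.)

3

(¬alarm → warn) must hold from j=3 onward; find where it first fails.
  j=3: holds
  j=4: holds
  j=5: holds
  j=6: holds
  j=7: fails
Holds on [3,6], so largest k = 3.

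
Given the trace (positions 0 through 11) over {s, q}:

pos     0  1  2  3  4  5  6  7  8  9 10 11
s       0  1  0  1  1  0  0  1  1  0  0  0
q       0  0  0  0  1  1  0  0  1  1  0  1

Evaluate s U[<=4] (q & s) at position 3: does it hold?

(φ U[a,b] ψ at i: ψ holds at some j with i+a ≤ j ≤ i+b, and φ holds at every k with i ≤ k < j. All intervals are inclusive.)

True

Need some j in [3,7] with (q & s), and s at every k in [3,j-1].
  j=3: (q & s) false.
  j=4: (q & s) holds; s holds at every k in [3,3] → satisfied.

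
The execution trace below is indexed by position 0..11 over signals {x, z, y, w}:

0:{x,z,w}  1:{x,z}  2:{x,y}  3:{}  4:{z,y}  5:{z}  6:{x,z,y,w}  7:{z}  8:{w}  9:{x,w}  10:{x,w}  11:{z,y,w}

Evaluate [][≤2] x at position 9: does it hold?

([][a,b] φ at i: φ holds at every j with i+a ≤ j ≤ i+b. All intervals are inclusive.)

Check x at every j in [9,11]:
  j=9: true
  j=10: true
  j=11: false
Fails at j=11 → formula fails.

No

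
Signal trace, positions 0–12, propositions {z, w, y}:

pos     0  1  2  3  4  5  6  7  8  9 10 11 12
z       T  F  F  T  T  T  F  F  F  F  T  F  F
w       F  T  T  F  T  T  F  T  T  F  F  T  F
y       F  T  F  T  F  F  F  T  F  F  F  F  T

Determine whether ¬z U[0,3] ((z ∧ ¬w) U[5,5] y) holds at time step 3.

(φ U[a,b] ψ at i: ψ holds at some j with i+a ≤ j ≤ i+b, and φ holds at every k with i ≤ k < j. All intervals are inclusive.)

False

Need some j in [3,6] with ((z ∧ ¬w) U[5,5] y), and ¬z at every k in [3,j-1].
  j=3: ((z ∧ ¬w) U[5,5] y) — fails.
  j=4: ((z ∧ ¬w) U[5,5] y) — fails.
  j=5: ((z ∧ ¬w) U[5,5] y) — fails.
  j=6: ((z ∧ ¬w) U[5,5] y) — fails.
No j in the window works → until fails.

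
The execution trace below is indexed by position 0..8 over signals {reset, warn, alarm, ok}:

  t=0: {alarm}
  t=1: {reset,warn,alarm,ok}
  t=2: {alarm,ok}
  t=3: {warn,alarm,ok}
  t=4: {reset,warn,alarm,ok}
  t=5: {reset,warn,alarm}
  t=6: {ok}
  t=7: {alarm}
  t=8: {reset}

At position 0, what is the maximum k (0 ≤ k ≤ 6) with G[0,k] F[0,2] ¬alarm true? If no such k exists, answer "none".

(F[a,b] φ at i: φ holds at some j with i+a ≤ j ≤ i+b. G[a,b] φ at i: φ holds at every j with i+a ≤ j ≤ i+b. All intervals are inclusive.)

F[0,2] ¬alarm must hold from j=0 onward; find where it first fails.
  j=0: fails → no k works.

none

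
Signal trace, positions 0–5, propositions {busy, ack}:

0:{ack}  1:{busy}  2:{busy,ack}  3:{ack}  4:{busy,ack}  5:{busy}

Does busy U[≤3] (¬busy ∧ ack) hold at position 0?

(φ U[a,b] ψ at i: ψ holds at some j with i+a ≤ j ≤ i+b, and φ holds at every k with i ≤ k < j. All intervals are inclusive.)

True

Need some j in [0,3] with (¬busy ∧ ack), and busy at every k in [0,j-1].
  j=0: (¬busy ∧ ack) holds; no prefix to check → satisfied.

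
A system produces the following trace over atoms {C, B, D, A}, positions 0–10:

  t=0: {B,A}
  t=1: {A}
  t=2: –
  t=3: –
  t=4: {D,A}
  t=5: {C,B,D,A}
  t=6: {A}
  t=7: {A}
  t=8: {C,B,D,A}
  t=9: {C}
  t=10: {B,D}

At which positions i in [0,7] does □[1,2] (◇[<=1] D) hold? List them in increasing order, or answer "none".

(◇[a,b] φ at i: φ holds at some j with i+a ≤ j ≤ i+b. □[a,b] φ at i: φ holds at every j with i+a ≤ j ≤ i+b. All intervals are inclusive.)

2, 3, 6, 7

Evaluate at each i in [0,7]:
  i=0: ✗ (fails at j=1)
  i=1: ✗ (fails at j=2)
  i=2: ✓ (all of [3,4])
  i=3: ✓ (all of [4,5])
  i=4: ✗ (fails at j=6)
  i=5: ✗ (fails at j=6)
  i=6: ✓ (all of [7,8])
  i=7: ✓ (all of [8,9])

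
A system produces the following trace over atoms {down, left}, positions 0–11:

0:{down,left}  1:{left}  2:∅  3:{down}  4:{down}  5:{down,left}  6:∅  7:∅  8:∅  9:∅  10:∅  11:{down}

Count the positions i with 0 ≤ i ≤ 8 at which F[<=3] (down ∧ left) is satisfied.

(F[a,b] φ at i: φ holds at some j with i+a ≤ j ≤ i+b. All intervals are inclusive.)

Evaluate at each i in [0,8]:
  i=0: ✓ (witness j=0)
  i=1: ✗ (none in [1,4])
  i=2: ✓ (witness j=5)
  i=3: ✓ (witness j=5)
  i=4: ✓ (witness j=5)
  i=5: ✓ (witness j=5)
  i=6: ✗ (none in [6,9])
  i=7: ✗ (none in [7,10])
  i=8: ✗ (none in [8,11])
Positions where it holds: {0, 2, 3, 4, 5} → 5.

5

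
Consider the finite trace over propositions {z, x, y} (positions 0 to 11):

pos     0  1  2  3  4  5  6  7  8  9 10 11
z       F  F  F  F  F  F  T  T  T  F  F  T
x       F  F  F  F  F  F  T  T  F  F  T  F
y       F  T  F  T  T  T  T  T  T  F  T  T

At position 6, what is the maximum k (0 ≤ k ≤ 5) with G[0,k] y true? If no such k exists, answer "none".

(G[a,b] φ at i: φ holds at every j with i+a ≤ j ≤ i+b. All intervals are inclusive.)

y must hold from j=6 onward; find where it first fails.
  j=6: holds
  j=7: holds
  j=8: holds
  j=9: fails
Holds on [6,8], so largest k = 2.

2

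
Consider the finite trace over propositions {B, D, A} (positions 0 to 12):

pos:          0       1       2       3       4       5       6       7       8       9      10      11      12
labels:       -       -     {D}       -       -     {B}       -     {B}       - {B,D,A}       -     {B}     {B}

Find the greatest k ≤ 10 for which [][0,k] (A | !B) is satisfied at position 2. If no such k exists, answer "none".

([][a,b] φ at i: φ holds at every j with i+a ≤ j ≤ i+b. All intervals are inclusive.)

(A | !B) must hold from j=2 onward; find where it first fails.
  j=2: holds
  j=3: holds
  j=4: holds
  j=5: fails
Holds on [2,4], so largest k = 2.

2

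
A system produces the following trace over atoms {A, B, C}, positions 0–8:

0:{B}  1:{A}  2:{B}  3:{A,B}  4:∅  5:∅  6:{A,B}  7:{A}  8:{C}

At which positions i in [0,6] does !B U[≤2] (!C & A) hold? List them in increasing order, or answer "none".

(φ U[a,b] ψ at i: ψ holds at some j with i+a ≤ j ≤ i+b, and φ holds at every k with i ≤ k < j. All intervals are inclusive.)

1, 3, 4, 5, 6

Evaluate at each i in [0,6]:
  i=0: ✗ (lhs fails at k=0 before rhs at j=1)
  i=1: ✓ (rhs at j=1)
  i=2: ✗ (lhs fails at k=2 before rhs at j=3)
  i=3: ✓ (rhs at j=3)
  i=4: ✓ (rhs at j=6; lhs holds on [4,5])
  i=5: ✓ (rhs at j=6; lhs holds on [5,5])
  i=6: ✓ (rhs at j=6)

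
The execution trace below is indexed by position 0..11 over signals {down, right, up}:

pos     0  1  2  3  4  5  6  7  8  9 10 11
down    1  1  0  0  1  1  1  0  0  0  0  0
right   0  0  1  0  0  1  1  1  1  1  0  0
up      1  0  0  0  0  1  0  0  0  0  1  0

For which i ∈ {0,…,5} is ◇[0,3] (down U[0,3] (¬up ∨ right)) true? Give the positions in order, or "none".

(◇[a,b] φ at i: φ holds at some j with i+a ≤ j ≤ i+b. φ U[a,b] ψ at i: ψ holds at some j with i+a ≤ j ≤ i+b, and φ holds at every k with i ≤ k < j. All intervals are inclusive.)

0, 1, 2, 3, 4, 5

Evaluate at each i in [0,5]:
  i=0: ✓ (witness j=0)
  i=1: ✓ (witness j=1)
  i=2: ✓ (witness j=2)
  i=3: ✓ (witness j=3)
  i=4: ✓ (witness j=4)
  i=5: ✓ (witness j=5)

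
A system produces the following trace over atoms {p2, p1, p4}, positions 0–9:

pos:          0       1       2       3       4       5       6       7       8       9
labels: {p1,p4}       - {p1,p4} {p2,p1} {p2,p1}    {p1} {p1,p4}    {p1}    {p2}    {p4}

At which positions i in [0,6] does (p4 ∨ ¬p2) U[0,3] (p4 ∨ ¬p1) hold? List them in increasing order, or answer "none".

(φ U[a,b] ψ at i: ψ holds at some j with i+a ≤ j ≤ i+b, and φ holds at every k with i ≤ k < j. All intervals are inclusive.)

0, 1, 2, 5, 6

Evaluate at each i in [0,6]:
  i=0: ✓ (rhs at j=0)
  i=1: ✓ (rhs at j=1)
  i=2: ✓ (rhs at j=2)
  i=3: ✗ (lhs fails at k=3 before rhs at j=6)
  i=4: ✗ (lhs fails at k=4 before rhs at j=6)
  i=5: ✓ (rhs at j=6; lhs holds on [5,5])
  i=6: ✓ (rhs at j=6)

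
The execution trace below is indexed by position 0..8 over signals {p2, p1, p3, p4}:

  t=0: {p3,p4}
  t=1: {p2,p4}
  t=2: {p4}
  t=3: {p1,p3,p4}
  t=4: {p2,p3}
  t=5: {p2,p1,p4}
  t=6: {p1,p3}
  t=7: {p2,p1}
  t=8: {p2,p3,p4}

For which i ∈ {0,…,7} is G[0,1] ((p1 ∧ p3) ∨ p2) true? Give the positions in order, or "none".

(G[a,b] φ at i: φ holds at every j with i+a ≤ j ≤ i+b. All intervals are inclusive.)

Evaluate at each i in [0,7]:
  i=0: ✗ (fails at j=0)
  i=1: ✗ (fails at j=2)
  i=2: ✗ (fails at j=2)
  i=3: ✓ (all of [3,4])
  i=4: ✓ (all of [4,5])
  i=5: ✓ (all of [5,6])
  i=6: ✓ (all of [6,7])
  i=7: ✓ (all of [7,8])

3, 4, 5, 6, 7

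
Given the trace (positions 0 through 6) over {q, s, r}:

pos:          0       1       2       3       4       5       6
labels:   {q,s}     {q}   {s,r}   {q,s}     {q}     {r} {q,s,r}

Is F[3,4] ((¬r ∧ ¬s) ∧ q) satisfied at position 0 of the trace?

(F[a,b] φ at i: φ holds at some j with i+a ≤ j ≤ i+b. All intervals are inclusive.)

Holds

Check ((¬r ∧ ¬s) ∧ q) at each j in [3,4]:
  j=3: false
  j=4: true
Found at j=4 → formula holds.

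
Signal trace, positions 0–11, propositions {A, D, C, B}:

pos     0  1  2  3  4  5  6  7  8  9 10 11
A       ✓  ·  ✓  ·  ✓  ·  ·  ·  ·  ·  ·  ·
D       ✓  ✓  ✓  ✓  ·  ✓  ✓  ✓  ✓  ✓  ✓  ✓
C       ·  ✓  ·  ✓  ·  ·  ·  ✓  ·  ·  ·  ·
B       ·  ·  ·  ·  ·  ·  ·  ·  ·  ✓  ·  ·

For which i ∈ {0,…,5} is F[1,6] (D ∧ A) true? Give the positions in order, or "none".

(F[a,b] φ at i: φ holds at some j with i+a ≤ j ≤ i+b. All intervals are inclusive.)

0, 1

Evaluate at each i in [0,5]:
  i=0: ✓ (witness j=2)
  i=1: ✓ (witness j=2)
  i=2: ✗ (none in [3,8])
  i=3: ✗ (none in [4,9])
  i=4: ✗ (none in [5,10])
  i=5: ✗ (none in [6,11])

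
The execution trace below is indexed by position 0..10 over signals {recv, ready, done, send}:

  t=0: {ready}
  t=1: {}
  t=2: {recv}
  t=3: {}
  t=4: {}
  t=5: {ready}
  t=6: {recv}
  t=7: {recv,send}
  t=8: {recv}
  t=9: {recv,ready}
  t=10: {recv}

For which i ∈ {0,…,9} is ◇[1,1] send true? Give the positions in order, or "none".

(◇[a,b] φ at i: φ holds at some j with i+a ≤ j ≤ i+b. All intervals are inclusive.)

6

Evaluate at each i in [0,9]:
  i=0: ✗ (none in [1,1])
  i=1: ✗ (none in [2,2])
  i=2: ✗ (none in [3,3])
  i=3: ✗ (none in [4,4])
  i=4: ✗ (none in [5,5])
  i=5: ✗ (none in [6,6])
  i=6: ✓ (witness j=7)
  i=7: ✗ (none in [8,8])
  i=8: ✗ (none in [9,9])
  i=9: ✗ (none in [10,10])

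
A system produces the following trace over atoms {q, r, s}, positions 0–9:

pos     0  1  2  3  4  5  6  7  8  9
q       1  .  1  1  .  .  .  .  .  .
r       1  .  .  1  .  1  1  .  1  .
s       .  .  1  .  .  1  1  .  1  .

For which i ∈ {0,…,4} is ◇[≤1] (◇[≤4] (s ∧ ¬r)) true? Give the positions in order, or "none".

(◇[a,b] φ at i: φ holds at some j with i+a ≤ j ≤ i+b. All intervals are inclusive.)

0, 1, 2

Evaluate at each i in [0,4]:
  i=0: ✓ (witness j=0)
  i=1: ✓ (witness j=1)
  i=2: ✓ (witness j=2)
  i=3: ✗ (none in [3,4])
  i=4: ✗ (none in [4,5])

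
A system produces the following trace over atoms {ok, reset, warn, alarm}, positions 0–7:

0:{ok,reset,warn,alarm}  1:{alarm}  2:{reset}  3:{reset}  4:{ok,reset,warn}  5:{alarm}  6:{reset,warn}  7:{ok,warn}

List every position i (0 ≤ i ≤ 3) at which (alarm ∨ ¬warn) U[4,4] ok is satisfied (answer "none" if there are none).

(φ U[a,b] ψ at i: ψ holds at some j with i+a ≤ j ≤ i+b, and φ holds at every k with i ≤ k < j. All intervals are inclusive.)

Evaluate at each i in [0,3]:
  i=0: ✓ (rhs at j=4; lhs holds on [0,3])
  i=1: ✗ (no rhs in [5,5])
  i=2: ✗ (no rhs in [6,6])
  i=3: ✗ (lhs fails at k=4 before rhs at j=7)

0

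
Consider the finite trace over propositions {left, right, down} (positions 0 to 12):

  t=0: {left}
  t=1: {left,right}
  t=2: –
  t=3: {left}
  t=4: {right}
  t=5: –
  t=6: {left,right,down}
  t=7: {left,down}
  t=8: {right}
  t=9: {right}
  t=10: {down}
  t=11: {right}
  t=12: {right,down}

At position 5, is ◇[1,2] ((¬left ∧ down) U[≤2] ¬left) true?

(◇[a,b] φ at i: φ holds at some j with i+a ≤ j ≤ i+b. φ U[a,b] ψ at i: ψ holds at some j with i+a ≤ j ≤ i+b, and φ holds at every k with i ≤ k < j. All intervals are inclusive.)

No

Check ((¬left ∧ down) U[≤2] ¬left) at each j in [6,7]:
  j=6: fails
  j=7: fails
No position in the window satisfies it → formula fails.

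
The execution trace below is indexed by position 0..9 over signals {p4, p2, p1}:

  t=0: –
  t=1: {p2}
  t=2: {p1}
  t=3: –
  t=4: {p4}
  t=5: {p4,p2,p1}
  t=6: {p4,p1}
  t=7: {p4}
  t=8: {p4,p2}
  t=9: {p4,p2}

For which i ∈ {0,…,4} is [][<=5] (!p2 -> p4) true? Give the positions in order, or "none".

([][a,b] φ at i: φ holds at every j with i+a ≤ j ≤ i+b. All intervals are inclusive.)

Evaluate at each i in [0,4]:
  i=0: ✗ (fails at j=0)
  i=1: ✗ (fails at j=2)
  i=2: ✗ (fails at j=2)
  i=3: ✗ (fails at j=3)
  i=4: ✓ (all of [4,9])

4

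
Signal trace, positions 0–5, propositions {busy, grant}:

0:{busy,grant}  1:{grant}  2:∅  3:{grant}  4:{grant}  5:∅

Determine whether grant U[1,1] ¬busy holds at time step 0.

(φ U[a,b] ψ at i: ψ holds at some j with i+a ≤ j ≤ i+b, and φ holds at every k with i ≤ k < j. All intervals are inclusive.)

Yes

Need some j in [1,1] with ¬busy, and grant at every k in [0,j-1].
  j=1: ¬busy holds; grant holds at every k in [0,0] → satisfied.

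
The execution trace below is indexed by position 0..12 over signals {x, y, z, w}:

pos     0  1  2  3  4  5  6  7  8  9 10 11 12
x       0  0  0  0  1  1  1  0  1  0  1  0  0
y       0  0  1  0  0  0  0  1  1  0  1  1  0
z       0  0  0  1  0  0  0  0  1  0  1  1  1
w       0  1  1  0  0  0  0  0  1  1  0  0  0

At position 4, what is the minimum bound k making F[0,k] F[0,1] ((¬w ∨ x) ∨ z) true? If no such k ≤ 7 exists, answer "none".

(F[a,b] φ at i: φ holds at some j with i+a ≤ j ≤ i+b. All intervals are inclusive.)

Scan j = 4,5,… for F[0,1] ((¬w ∨ x) ∨ z):
  j=4: holds
First hit at j=4, so smallest k = 4-4 = 0.

0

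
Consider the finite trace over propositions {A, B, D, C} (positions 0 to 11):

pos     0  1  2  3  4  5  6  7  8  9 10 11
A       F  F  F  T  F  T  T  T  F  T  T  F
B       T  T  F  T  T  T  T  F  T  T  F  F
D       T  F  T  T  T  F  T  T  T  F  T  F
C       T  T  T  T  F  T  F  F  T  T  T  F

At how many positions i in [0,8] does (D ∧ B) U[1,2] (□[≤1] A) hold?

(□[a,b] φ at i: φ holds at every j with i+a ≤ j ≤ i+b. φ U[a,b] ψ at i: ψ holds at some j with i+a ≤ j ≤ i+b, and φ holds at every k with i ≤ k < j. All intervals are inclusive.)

3

Evaluate at each i in [0,8]:
  i=0: ✗ (no rhs in [1,2])
  i=1: ✗ (no rhs in [2,3])
  i=2: ✗ (no rhs in [3,4])
  i=3: ✓ (rhs at j=5; lhs holds on [3,4])
  i=4: ✓ (rhs at j=5; lhs holds on [4,4])
  i=5: ✗ (lhs fails at k=5 before rhs at j=6)
  i=6: ✗ (no rhs in [7,8])
  i=7: ✗ (lhs fails at k=7 before rhs at j=9)
  i=8: ✓ (rhs at j=9; lhs holds on [8,8])
Positions where it holds: {3, 4, 8} → 3.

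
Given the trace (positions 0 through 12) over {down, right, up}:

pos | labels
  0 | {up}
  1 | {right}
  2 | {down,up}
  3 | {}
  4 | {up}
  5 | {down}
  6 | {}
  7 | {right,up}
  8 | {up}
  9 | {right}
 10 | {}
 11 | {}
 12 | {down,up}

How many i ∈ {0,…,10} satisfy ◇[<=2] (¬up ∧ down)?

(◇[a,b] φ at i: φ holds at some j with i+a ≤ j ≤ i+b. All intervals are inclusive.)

3

Evaluate at each i in [0,10]:
  i=0: ✗ (none in [0,2])
  i=1: ✗ (none in [1,3])
  i=2: ✗ (none in [2,4])
  i=3: ✓ (witness j=5)
  i=4: ✓ (witness j=5)
  i=5: ✓ (witness j=5)
  i=6: ✗ (none in [6,8])
  i=7: ✗ (none in [7,9])
  i=8: ✗ (none in [8,10])
  i=9: ✗ (none in [9,11])
  i=10: ✗ (none in [10,12])
Positions where it holds: {3, 4, 5} → 3.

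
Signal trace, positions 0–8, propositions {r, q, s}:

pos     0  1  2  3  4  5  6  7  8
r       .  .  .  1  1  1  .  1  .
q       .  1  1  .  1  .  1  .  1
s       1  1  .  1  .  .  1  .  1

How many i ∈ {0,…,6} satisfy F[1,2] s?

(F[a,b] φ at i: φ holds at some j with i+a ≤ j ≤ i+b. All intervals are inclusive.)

6

Evaluate at each i in [0,6]:
  i=0: ✓ (witness j=1)
  i=1: ✓ (witness j=3)
  i=2: ✓ (witness j=3)
  i=3: ✗ (none in [4,5])
  i=4: ✓ (witness j=6)
  i=5: ✓ (witness j=6)
  i=6: ✓ (witness j=8)
Positions where it holds: {0, 1, 2, 4, 5, 6} → 6.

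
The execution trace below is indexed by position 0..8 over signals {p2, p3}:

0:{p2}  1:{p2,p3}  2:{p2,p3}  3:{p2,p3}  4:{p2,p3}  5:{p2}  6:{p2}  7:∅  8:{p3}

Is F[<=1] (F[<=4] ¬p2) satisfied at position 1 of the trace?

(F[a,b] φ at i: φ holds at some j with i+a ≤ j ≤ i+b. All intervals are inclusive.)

Check F[<=4] ¬p2 at each j in [1,2]:
  j=1: fails (none in [1,5])
  j=2: fails (none in [2,6])
No position in the window satisfies it → formula fails.

No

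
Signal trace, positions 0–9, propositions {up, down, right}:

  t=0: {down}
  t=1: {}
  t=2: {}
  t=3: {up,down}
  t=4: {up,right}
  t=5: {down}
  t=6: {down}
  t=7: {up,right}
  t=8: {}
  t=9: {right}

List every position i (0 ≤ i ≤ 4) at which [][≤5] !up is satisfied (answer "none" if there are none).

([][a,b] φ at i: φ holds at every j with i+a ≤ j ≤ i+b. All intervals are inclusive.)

none

Evaluate at each i in [0,4]:
  i=0: ✗ (fails at j=3)
  i=1: ✗ (fails at j=3)
  i=2: ✗ (fails at j=3)
  i=3: ✗ (fails at j=3)
  i=4: ✗ (fails at j=4)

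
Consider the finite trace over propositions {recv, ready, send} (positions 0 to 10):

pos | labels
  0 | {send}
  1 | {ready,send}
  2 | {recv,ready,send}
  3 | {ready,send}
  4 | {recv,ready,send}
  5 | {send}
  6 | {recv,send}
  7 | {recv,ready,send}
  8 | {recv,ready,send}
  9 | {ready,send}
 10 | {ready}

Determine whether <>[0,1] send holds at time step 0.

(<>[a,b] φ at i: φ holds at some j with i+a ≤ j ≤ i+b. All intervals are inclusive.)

Yes

Check send at each j in [0,1]:
  j=0: true
  j=1: true
Found at j=0 → formula holds.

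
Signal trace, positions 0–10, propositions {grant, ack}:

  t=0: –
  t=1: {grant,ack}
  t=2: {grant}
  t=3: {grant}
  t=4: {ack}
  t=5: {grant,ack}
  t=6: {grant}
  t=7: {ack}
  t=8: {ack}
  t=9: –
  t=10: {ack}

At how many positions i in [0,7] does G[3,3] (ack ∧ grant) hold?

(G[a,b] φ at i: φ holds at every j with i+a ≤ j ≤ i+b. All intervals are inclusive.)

Evaluate at each i in [0,7]:
  i=0: ✗ (fails at j=3)
  i=1: ✗ (fails at j=4)
  i=2: ✓ (all of [5,5])
  i=3: ✗ (fails at j=6)
  i=4: ✗ (fails at j=7)
  i=5: ✗ (fails at j=8)
  i=6: ✗ (fails at j=9)
  i=7: ✗ (fails at j=10)
Positions where it holds: {2} → 1.

1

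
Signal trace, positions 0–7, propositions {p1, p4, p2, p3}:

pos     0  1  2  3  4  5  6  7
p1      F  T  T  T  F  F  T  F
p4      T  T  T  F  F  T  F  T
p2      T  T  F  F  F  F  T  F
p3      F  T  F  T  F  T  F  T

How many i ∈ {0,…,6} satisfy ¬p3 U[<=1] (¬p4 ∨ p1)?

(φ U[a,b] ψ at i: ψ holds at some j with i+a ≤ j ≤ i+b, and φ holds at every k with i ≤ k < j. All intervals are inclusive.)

Evaluate at each i in [0,6]:
  i=0: ✓ (rhs at j=1; lhs holds on [0,0])
  i=1: ✓ (rhs at j=1)
  i=2: ✓ (rhs at j=2)
  i=3: ✓ (rhs at j=3)
  i=4: ✓ (rhs at j=4)
  i=5: ✗ (lhs fails at k=5 before rhs at j=6)
  i=6: ✓ (rhs at j=6)
Positions where it holds: {0, 1, 2, 3, 4, 6} → 6.

6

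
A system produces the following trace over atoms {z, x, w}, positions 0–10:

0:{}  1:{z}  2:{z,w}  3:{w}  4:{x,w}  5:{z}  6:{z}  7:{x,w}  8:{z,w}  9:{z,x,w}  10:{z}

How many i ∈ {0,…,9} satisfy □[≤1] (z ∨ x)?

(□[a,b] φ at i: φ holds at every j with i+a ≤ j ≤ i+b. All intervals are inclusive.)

Evaluate at each i in [0,9]:
  i=0: ✗ (fails at j=0)
  i=1: ✓ (all of [1,2])
  i=2: ✗ (fails at j=3)
  i=3: ✗ (fails at j=3)
  i=4: ✓ (all of [4,5])
  i=5: ✓ (all of [5,6])
  i=6: ✓ (all of [6,7])
  i=7: ✓ (all of [7,8])
  i=8: ✓ (all of [8,9])
  i=9: ✓ (all of [9,10])
Positions where it holds: {1, 4, 5, 6, 7, 8, 9} → 7.

7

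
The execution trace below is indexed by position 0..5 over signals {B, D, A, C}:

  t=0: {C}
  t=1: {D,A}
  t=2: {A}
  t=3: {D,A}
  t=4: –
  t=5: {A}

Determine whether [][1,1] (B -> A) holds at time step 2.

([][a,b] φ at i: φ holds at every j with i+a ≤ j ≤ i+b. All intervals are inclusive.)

Check (B -> A) at every j in [3,3]:
  j=3: antecedent false → ✓
All positions satisfy it → formula holds.

True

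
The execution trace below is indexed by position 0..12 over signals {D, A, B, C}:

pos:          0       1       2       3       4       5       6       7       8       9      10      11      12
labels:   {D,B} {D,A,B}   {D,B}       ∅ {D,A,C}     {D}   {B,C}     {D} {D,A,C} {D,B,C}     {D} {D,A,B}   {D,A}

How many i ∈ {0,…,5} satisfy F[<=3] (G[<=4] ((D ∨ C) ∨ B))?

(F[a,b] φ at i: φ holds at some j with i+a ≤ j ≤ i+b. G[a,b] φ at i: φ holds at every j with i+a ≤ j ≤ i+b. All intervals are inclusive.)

5

Evaluate at each i in [0,5]:
  i=0: ✗ (none in [0,3])
  i=1: ✓ (witness j=4)
  i=2: ✓ (witness j=4)
  i=3: ✓ (witness j=4)
  i=4: ✓ (witness j=4)
  i=5: ✓ (witness j=5)
Positions where it holds: {1, 2, 3, 4, 5} → 5.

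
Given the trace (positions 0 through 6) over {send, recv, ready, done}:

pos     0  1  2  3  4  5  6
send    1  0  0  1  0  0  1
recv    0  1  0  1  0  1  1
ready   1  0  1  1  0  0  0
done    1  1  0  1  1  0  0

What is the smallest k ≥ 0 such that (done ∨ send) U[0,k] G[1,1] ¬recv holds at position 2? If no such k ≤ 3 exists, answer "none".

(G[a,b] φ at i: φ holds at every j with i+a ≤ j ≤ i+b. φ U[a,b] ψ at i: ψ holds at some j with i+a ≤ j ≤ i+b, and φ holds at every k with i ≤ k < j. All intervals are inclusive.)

Need earliest j ≥ 2 with G[1,1] ¬recv, and (done ∨ send) at every k in [2,j-1].
  j=2: rhs fails.
  j=3: rhs holds but lhs fails at k=2.
  j=4: rhs fails.
  j=5: rhs fails.
No witness within the range → none.

none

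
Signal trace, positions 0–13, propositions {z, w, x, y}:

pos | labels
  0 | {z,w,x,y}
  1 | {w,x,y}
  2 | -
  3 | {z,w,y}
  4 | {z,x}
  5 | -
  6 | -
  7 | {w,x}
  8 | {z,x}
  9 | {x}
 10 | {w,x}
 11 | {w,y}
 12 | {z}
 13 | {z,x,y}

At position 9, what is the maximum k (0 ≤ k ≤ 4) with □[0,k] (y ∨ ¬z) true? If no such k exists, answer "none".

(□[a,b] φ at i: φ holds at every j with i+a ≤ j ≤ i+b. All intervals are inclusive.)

(y ∨ ¬z) must hold from j=9 onward; find where it first fails.
  j=9: holds
  j=10: holds
  j=11: holds
  j=12: fails
Holds on [9,11], so largest k = 2.

2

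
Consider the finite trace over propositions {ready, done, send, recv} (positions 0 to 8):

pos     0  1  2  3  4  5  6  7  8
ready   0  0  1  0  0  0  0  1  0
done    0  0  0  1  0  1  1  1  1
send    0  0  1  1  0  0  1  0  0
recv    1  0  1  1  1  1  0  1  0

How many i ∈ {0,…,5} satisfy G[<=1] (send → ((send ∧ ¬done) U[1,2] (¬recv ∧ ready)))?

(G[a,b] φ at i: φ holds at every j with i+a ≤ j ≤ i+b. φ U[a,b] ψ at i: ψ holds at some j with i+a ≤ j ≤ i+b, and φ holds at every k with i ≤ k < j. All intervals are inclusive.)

2

Evaluate at each i in [0,5]:
  i=0: ✓ (all of [0,1])
  i=1: ✗ (fails at j=2)
  i=2: ✗ (fails at j=2)
  i=3: ✗ (fails at j=3)
  i=4: ✓ (all of [4,5])
  i=5: ✗ (fails at j=6)
Positions where it holds: {0, 4} → 2.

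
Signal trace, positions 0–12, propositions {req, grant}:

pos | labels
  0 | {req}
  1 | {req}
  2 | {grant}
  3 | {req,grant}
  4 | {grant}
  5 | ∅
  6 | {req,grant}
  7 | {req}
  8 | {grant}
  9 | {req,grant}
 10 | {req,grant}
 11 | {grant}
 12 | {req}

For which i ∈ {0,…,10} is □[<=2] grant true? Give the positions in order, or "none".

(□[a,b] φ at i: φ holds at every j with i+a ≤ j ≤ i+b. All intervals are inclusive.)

2, 8, 9

Evaluate at each i in [0,10]:
  i=0: ✗ (fails at j=0)
  i=1: ✗ (fails at j=1)
  i=2: ✓ (all of [2,4])
  i=3: ✗ (fails at j=5)
  i=4: ✗ (fails at j=5)
  i=5: ✗ (fails at j=5)
  i=6: ✗ (fails at j=7)
  i=7: ✗ (fails at j=7)
  i=8: ✓ (all of [8,10])
  i=9: ✓ (all of [9,11])
  i=10: ✗ (fails at j=12)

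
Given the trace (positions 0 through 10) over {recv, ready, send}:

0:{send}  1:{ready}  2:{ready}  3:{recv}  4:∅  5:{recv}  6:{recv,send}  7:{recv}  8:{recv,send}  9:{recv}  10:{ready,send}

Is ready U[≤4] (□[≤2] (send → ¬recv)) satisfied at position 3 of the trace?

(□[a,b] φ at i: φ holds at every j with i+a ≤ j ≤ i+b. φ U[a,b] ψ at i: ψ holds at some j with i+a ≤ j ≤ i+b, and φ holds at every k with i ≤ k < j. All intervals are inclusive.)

Need some j in [3,7] with □[≤2] (send → ¬recv), and ready at every k in [3,j-1].
  j=3: □[≤2] (send → ¬recv) holds; no prefix to check → satisfied.

Holds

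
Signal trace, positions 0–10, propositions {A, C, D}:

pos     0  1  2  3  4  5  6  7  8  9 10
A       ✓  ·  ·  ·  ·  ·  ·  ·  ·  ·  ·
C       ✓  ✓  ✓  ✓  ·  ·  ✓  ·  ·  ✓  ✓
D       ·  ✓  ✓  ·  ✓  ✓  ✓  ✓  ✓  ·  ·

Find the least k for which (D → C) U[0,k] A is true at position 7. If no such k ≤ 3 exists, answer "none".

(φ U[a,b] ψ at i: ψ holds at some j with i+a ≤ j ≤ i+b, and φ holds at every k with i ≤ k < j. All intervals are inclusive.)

none

Need earliest j ≥ 7 with A, and (D → C) at every k in [7,j-1].
  j=7: rhs fails.
  j=8: rhs fails.
  j=9: rhs fails.
  j=10: rhs fails.
No witness within the range → none.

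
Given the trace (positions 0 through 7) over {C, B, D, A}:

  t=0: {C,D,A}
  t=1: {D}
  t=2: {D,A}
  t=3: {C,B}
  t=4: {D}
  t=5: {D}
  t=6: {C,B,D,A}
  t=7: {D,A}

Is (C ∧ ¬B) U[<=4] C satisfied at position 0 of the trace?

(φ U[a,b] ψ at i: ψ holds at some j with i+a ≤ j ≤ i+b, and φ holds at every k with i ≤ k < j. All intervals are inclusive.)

Holds

Need some j in [0,4] with C, and (C ∧ ¬B) at every k in [0,j-1].
  j=0: C holds; no prefix to check → satisfied.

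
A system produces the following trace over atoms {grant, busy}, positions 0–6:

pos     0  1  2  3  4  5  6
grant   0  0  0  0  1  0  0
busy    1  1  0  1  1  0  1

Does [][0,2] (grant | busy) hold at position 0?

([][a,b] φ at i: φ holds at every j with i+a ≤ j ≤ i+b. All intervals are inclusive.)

False

Check (grant | busy) at every j in [0,2]:
  j=0: true
  j=1: true
  j=2: false
Fails at j=2 → formula fails.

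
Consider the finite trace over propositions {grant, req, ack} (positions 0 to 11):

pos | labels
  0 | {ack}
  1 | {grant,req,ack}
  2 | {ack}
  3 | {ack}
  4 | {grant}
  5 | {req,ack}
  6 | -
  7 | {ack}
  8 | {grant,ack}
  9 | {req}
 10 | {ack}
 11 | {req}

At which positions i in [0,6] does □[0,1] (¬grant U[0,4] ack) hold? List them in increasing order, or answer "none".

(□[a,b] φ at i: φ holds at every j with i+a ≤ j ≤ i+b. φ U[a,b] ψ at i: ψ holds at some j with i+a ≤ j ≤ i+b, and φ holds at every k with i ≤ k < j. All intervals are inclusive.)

0, 1, 2, 5, 6

Evaluate at each i in [0,6]:
  i=0: ✓ (all of [0,1])
  i=1: ✓ (all of [1,2])
  i=2: ✓ (all of [2,3])
  i=3: ✗ (fails at j=4)
  i=4: ✗ (fails at j=4)
  i=5: ✓ (all of [5,6])
  i=6: ✓ (all of [6,7])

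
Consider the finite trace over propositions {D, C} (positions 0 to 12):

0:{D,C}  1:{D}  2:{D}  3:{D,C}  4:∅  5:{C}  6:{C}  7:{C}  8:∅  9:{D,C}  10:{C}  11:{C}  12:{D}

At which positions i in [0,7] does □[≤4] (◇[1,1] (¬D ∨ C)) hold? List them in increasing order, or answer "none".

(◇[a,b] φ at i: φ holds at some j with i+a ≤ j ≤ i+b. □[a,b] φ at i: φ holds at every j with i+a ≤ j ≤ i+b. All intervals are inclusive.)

Evaluate at each i in [0,7]:
  i=0: ✗ (fails at j=0)
  i=1: ✗ (fails at j=1)
  i=2: ✓ (all of [2,6])
  i=3: ✓ (all of [3,7])
  i=4: ✓ (all of [4,8])
  i=5: ✓ (all of [5,9])
  i=6: ✓ (all of [6,10])
  i=7: ✗ (fails at j=11)

2, 3, 4, 5, 6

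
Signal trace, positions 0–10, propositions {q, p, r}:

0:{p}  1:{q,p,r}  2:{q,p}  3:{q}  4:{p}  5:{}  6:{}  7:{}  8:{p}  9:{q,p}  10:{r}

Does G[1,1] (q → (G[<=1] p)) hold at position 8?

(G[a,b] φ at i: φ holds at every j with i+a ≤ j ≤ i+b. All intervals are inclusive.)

No

Check (q → (G[<=1] p)) at every j in [9,9]:
  j=9: antecedent true; consequent fails at 10 → ✗
Fails at j=9 → formula fails.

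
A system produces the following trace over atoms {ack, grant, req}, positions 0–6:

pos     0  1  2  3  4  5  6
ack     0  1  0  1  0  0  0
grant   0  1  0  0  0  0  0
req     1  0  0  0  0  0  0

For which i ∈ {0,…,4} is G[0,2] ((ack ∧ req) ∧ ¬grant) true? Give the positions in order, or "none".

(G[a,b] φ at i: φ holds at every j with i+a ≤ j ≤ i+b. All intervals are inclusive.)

none

Evaluate at each i in [0,4]:
  i=0: ✗ (fails at j=0)
  i=1: ✗ (fails at j=1)
  i=2: ✗ (fails at j=2)
  i=3: ✗ (fails at j=3)
  i=4: ✗ (fails at j=4)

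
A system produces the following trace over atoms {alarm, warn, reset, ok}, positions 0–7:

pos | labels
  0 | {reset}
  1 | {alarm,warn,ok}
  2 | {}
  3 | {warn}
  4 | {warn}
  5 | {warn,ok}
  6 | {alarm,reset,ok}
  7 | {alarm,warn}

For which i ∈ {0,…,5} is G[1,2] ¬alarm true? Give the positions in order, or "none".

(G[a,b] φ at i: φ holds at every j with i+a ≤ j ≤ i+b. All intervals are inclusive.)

Evaluate at each i in [0,5]:
  i=0: ✗ (fails at j=1)
  i=1: ✓ (all of [2,3])
  i=2: ✓ (all of [3,4])
  i=3: ✓ (all of [4,5])
  i=4: ✗ (fails at j=6)
  i=5: ✗ (fails at j=6)

1, 2, 3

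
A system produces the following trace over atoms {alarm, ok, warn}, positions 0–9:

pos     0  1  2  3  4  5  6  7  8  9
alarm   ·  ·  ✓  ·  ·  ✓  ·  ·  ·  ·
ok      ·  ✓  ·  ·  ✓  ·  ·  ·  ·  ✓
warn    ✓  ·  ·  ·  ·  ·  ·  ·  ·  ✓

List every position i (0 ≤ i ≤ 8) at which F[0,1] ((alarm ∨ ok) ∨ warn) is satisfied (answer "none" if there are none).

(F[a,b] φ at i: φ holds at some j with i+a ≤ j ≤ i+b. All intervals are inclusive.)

Evaluate at each i in [0,8]:
  i=0: ✓ (witness j=0)
  i=1: ✓ (witness j=1)
  i=2: ✓ (witness j=2)
  i=3: ✓ (witness j=4)
  i=4: ✓ (witness j=4)
  i=5: ✓ (witness j=5)
  i=6: ✗ (none in [6,7])
  i=7: ✗ (none in [7,8])
  i=8: ✓ (witness j=9)

0, 1, 2, 3, 4, 5, 8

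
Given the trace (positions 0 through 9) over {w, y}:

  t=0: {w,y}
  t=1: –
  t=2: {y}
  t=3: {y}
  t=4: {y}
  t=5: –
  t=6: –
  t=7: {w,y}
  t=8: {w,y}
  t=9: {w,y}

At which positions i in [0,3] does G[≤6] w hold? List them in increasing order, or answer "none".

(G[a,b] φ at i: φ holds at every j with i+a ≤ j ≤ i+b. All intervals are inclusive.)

none

Evaluate at each i in [0,3]:
  i=0: ✗ (fails at j=1)
  i=1: ✗ (fails at j=1)
  i=2: ✗ (fails at j=2)
  i=3: ✗ (fails at j=3)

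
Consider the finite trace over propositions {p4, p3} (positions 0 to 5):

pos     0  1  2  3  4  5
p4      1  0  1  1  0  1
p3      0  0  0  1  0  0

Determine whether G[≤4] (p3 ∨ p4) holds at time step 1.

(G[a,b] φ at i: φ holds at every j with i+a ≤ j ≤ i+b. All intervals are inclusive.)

False

Check (p3 ∨ p4) at every j in [1,5]:
  j=1: false
  j=2: true
  j=3: true
  j=4: false
  j=5: true
Fails at j=1 → formula fails.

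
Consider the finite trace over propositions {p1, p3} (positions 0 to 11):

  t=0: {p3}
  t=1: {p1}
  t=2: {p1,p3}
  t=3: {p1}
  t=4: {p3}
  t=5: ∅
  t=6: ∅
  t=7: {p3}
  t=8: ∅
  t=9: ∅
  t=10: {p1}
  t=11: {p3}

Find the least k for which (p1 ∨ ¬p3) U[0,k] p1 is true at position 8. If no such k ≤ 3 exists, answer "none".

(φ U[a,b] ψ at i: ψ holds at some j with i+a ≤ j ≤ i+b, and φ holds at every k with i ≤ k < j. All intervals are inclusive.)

2

Need earliest j ≥ 8 with p1, and (p1 ∨ ¬p3) at every k in [8,j-1].
  j=8: rhs fails.
  j=9: rhs fails.
  j=10: rhs holds; lhs holds on [8,9]. k = 2.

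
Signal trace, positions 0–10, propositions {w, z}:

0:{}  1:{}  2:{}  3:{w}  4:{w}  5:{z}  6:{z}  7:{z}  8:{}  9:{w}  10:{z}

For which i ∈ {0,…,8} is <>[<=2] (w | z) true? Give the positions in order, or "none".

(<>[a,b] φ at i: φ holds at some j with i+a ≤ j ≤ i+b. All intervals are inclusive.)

1, 2, 3, 4, 5, 6, 7, 8

Evaluate at each i in [0,8]:
  i=0: ✗ (none in [0,2])
  i=1: ✓ (witness j=3)
  i=2: ✓ (witness j=3)
  i=3: ✓ (witness j=3)
  i=4: ✓ (witness j=4)
  i=5: ✓ (witness j=5)
  i=6: ✓ (witness j=6)
  i=7: ✓ (witness j=7)
  i=8: ✓ (witness j=9)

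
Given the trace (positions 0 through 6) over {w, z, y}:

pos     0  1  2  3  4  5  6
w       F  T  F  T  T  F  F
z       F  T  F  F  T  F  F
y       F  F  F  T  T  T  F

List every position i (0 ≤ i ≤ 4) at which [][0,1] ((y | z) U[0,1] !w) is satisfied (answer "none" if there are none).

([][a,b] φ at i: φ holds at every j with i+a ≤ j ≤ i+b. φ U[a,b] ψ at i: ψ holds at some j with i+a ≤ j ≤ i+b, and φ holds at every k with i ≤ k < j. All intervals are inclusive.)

0, 1, 4

Evaluate at each i in [0,4]:
  i=0: ✓ (all of [0,1])
  i=1: ✓ (all of [1,2])
  i=2: ✗ (fails at j=3)
  i=3: ✗ (fails at j=3)
  i=4: ✓ (all of [4,5])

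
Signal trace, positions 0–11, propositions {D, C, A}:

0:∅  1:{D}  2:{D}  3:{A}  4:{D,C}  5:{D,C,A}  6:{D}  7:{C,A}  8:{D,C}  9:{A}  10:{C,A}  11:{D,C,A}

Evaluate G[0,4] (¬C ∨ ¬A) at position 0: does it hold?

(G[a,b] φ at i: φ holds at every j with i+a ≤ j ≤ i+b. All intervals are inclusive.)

Check (¬C ∨ ¬A) at every j in [0,4]:
  j=0: true
  j=1: true
  j=2: true
  j=3: true
  j=4: true
All positions satisfy it → formula holds.

Yes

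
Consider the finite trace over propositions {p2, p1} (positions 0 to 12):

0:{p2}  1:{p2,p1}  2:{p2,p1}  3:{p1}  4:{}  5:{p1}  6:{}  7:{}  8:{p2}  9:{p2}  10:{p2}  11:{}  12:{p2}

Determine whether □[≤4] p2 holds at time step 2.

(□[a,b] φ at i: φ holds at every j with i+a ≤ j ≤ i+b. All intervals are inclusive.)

Check p2 at every j in [2,6]:
  j=2: true
  j=3: false
  j=4: false
  j=5: false
  j=6: false
Fails at j=3 → formula fails.

False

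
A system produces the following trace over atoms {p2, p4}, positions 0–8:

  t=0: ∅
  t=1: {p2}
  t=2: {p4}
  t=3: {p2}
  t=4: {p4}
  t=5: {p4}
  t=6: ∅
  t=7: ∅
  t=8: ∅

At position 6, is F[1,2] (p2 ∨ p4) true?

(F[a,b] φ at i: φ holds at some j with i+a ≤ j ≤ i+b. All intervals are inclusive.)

Check (p2 ∨ p4) at each j in [7,8]:
  j=7: false
  j=8: false
No position in the window satisfies it → formula fails.

Does not hold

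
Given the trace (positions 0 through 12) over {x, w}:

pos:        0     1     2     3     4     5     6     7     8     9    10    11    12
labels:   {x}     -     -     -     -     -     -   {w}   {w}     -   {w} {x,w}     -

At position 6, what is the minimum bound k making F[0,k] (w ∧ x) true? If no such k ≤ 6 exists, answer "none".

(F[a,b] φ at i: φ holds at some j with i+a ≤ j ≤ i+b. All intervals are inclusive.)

Scan j = 6,7,… for (w ∧ x):
  j=6: fails
  j=7: fails
  j=8: fails
  j=9: fails
  j=10: fails
  j=11: holds
First hit at j=11, so smallest k = 11-6 = 5.

5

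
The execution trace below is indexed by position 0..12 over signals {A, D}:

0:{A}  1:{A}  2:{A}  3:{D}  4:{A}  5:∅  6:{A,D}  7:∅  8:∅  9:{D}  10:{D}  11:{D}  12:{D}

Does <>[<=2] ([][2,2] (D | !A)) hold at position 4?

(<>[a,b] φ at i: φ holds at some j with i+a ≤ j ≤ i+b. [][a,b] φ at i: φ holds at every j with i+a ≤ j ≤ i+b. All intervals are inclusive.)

Holds

Check [][2,2] (D | !A) at each j in [4,6]:
  j=4: holds on [6,6]
  j=5: holds on [7,7]
  j=6: holds on [8,8]
Found at j=4 → formula holds.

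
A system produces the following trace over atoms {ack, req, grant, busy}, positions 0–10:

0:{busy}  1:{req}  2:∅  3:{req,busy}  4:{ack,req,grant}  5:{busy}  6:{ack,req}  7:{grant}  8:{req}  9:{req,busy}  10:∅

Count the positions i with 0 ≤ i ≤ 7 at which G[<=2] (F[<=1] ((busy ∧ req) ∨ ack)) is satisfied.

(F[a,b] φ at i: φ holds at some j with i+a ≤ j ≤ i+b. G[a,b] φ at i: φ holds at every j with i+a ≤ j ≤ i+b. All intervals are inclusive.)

Evaluate at each i in [0,7]:
  i=0: ✗ (fails at j=0)
  i=1: ✗ (fails at j=1)
  i=2: ✓ (all of [2,4])
  i=3: ✓ (all of [3,5])
  i=4: ✓ (all of [4,6])
  i=5: ✗ (fails at j=7)
  i=6: ✗ (fails at j=7)
  i=7: ✗ (fails at j=7)
Positions where it holds: {2, 3, 4} → 3.

3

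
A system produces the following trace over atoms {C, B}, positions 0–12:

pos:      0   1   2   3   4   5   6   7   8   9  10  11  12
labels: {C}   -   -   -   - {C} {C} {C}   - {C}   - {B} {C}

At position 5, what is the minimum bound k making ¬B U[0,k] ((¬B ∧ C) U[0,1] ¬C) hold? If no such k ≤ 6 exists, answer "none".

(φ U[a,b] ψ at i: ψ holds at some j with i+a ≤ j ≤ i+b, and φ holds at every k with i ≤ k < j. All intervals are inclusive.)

2

Need earliest j ≥ 5 with ((¬B ∧ C) U[0,1] ¬C), and ¬B at every k in [5,j-1].
  j=5: rhs fails.
  j=6: rhs fails.
  j=7: rhs holds; lhs holds on [5,6]. k = 2.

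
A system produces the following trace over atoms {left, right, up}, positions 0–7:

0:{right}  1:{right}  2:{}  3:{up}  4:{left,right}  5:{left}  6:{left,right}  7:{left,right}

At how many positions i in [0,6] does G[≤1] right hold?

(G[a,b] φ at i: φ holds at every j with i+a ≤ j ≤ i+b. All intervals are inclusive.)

2

Evaluate at each i in [0,6]:
  i=0: ✓ (all of [0,1])
  i=1: ✗ (fails at j=2)
  i=2: ✗ (fails at j=2)
  i=3: ✗ (fails at j=3)
  i=4: ✗ (fails at j=5)
  i=5: ✗ (fails at j=5)
  i=6: ✓ (all of [6,7])
Positions where it holds: {0, 6} → 2.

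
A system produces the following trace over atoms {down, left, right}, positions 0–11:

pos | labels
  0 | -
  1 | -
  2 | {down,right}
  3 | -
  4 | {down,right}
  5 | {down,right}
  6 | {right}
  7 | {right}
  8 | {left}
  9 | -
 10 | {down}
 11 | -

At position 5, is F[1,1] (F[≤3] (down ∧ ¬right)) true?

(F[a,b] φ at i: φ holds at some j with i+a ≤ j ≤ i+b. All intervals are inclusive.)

Does not hold

Check F[≤3] (down ∧ ¬right) at each j in [6,6]:
  j=6: fails (none in [6,9])
No position in the window satisfies it → formula fails.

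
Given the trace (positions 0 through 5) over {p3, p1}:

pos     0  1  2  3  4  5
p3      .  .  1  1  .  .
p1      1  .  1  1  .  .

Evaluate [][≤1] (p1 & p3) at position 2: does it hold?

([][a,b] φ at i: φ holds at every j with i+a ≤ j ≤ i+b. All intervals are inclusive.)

Check (p1 & p3) at every j in [2,3]:
  j=2: true
  j=3: true
All positions satisfy it → formula holds.

Holds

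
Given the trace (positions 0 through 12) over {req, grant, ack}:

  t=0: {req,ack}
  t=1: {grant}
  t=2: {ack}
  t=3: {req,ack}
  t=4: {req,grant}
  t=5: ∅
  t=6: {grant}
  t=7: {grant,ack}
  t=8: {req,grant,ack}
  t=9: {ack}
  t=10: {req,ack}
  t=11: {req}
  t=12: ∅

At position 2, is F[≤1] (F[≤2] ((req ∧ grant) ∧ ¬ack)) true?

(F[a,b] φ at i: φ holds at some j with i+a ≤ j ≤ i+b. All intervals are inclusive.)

Check F[≤2] ((req ∧ grant) ∧ ¬ack) at each j in [2,3]:
  j=2: holds (witness at 4)
  j=3: holds (witness at 4)
Found at j=2 → formula holds.

Yes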